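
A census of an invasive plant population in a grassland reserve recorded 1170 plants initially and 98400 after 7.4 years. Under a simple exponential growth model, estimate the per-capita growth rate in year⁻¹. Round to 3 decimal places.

0.599 per year

From N(t) = N₀·e^(rt): e^(r·7.4) = 98400/1170 = 84.103.
r·7.4 = ln(84.103) = 4.432, so r = 4.432/7.4 = 0.59892.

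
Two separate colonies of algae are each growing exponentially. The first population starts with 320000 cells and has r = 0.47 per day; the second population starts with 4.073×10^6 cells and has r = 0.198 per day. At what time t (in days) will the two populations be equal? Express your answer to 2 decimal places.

9.35 days

Set 320000·e^(0.47t) = 4.073×10^6·e^(0.198t).
e^((0.47 − 0.198)t) = 4.073×10^6/320000 → e^(0.272·t) = 12.728.
0.272·t = ln(12.728) = 2.5438, so t = 2.5438/0.272 = 9.3523.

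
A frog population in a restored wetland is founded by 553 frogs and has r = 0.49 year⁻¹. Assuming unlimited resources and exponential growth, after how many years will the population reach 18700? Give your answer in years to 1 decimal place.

Set N₀·e^(rt) = 18700: e^(0.49·t) = 18700/553 = 33.816.
0.49·t = ln(33.816) = 3.5209, so t = 3.5209/0.49 = 7.1856.

7.2 years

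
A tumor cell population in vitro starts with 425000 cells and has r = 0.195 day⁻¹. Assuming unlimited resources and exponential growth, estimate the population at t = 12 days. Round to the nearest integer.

4412026 cells

N(t) = N₀·e^(rt) = 425000 × e^(0.195×12) = 425000 × e^2.34.
e^2.34 ≈ 10.381, so N ≈ 425000 × 10.381 = 4.412026×10^6.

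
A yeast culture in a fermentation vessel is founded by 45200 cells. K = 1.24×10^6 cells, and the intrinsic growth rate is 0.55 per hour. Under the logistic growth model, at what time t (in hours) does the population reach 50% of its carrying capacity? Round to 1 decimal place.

6.0 hours

A = (K − N₀)/N₀ = (1.24×10^6 − 45200)/45200 = 26.434.
Solve 1.24×10^6/(1 + 26.434·e^(−0.55t)) = 620000: 1 + 26.434·e^(−0.55t) = 2, so e^(−0.55t) = 0.0378306.
−0.55·t = ln(0.0378306) = -3.2746, so t = 3.2746/0.55 = 5.9539.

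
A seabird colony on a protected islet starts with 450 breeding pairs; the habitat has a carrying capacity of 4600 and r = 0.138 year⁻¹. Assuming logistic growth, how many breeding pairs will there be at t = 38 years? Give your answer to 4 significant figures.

A = (K − N₀)/N₀ = (4600 − 450)/450 = 9.2222.
N(t) = K/(1 + A·e^(−rt)) = 4600/(1 + 9.2222×e^(−0.138×38)).
e^(−5.244) = 0.0052791; denominator = 1 + 9.2222×0.0052791 = 1.0487.
N = 4600/1.0487 = 4386.45.

4386 breeding pairs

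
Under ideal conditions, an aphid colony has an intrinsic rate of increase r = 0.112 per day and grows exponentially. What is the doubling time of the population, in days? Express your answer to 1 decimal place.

Doubling time t_d = ln(2)/r = 0.6931/0.112 = 6.1888.

6.2 days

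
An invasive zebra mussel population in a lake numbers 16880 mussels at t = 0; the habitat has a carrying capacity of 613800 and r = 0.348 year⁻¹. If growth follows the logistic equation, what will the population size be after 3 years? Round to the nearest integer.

A = (K − N₀)/N₀ = (613800 − 16880)/16880 = 35.363.
N(t) = K/(1 + A·e^(−rt)) = 613800/(1 + 35.363×e^(−0.348×3)).
e^(−1.044) = 0.35204; denominator = 1 + 35.363×0.35204 = 13.449.
N = 613800/13.449 = 45638.5.

45639 mussels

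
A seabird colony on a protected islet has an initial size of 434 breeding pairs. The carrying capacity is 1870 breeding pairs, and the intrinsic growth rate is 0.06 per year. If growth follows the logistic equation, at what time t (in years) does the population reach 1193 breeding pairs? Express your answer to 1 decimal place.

A = (K − N₀)/N₀ = (1870 − 434)/434 = 3.3088.
Solve 1870/(1 + 3.3088·e^(−0.06t)) = 1193: 1 + 3.3088·e^(−0.06t) = 1.5675, so e^(−0.06t) = 0.171508.
−0.06·t = ln(0.171508) = -1.7631, so t = 1.7631/0.06 = 29.385.

29.4 years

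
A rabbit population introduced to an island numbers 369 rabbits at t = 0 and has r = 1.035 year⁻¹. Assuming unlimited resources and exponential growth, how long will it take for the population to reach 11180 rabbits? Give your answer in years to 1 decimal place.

3.3 years

Set N₀·e^(rt) = 11180: e^(1.035·t) = 11180/369 = 30.298.
1.035·t = ln(30.298) = 3.4111, so t = 3.4111/1.035 = 3.2957.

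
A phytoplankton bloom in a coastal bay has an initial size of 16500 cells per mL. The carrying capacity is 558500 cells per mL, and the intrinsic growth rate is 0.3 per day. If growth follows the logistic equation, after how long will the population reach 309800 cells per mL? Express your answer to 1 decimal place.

A = (K − N₀)/N₀ = (558500 − 16500)/16500 = 32.848.
Solve 558500/(1 + 32.848·e^(−0.3t)) = 309800: 1 + 32.848·e^(−0.3t) = 1.8028, so e^(−0.3t) = 0.0244388.
−0.3·t = ln(0.0244388) = -3.7116, so t = 3.7116/0.3 = 12.372.

12.4 days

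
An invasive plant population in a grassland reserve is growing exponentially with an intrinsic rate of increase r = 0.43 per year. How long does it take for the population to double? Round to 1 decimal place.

Doubling time t_d = ln(2)/r = 0.6931/0.43 = 1.612.

1.6 years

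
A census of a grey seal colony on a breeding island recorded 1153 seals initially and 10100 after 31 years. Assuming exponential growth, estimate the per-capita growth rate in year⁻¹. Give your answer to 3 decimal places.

0.070 per year

From N(t) = N₀·e^(rt): e^(r·31) = 10100/1153 = 8.7598.
r·31 = ln(8.7598) = 2.1702, so r = 2.1702/31 = 0.070005.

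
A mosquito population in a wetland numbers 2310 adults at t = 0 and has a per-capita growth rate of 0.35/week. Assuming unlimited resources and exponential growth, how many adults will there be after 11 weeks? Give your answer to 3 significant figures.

109000 adults

N(t) = N₀·e^(rt) = 2310 × e^(0.35×11) = 2310 × e^3.85.
e^3.85 ≈ 46.993, so N ≈ 2310 × 46.993 = 108554.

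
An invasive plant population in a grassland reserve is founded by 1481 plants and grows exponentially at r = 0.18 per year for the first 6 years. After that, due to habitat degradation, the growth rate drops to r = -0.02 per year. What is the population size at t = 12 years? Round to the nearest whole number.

Phase 1: N(6) = 1481·e^(0.18×6) = 1481·e^1.08 = 4361.07.
Phase 2 runs for 12 − 6 = 6 years at r = -0.02.
N(12) = 4361.07·e^(-0.02×6) = 4361.07·e^-0.12 = 3867.92.

3868 plants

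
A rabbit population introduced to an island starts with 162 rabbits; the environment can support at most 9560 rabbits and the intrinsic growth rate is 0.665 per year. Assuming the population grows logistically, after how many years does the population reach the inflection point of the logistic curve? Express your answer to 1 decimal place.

Logistic growth is fastest at N = K/2 = 4780.
A = (K − N₀)/N₀ = 58.012. Set K/(1 + A·e^(−rt)) = K/2 → A·e^(−rt) = 1.
e^(−0.665t) = 1/58.012 = 0.0172377, so t = ln(58.012)/0.665 = 4.0607/0.665 = 6.1062.

6.1 years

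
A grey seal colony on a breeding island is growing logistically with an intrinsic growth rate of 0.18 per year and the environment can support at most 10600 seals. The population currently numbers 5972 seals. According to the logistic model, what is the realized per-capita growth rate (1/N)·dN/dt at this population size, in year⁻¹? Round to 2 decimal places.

0.08 per year

(1/N)·dN/dt = r(1 − N/K) = 0.18 × (1 − 5972/10600).
= 0.18 × 0.4366 = 0.078589.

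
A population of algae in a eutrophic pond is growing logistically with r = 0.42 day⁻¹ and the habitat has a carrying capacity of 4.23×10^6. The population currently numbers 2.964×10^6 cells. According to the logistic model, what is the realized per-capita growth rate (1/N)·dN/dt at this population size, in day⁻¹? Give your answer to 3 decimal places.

0.126 per day

(1/N)·dN/dt = r(1 − N/K) = 0.42 × (1 − 2.964×10^6/4.23×10^6).
= 0.42 × 0.29929 = 0.1257.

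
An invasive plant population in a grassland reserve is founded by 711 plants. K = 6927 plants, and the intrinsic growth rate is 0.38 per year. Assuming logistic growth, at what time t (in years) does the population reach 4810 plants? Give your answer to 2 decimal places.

A = (K − N₀)/N₀ = (6927 − 711)/711 = 8.7426.
Solve 6927/(1 + 8.7426·e^(−0.38t)) = 4810: 1 + 8.7426·e^(−0.38t) = 1.4401, so e^(−0.38t) = 0.0503425.
−0.38·t = ln(0.0503425) = -2.9889, so t = 2.9889/0.38 = 7.8655.

7.87 years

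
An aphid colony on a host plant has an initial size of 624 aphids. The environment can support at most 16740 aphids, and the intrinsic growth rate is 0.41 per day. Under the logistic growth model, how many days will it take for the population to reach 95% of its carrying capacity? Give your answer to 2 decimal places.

15.11 days

A = (K − N₀)/N₀ = (16740 − 624)/624 = 25.827.
Solve 16740/(1 + 25.827·e^(−0.41t)) = 15903: 1 + 25.827·e^(−0.41t) = 1.0526, so e^(−0.41t) = 0.00203786.
−0.41·t = ln(0.00203786) = -6.1959, so t = 6.1959/0.41 = 15.112.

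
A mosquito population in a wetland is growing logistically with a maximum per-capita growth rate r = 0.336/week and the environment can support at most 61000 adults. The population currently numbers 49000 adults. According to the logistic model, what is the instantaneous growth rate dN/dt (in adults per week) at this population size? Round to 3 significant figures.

3240 adults per week

dN/dt = rN(1 − N/K) = 0.336 × 49000 × (1 − 49000/61000).
1 − 49000/61000 = 0.19672; dN/dt = 0.336 × 49000 × 0.19672 = 3238.8.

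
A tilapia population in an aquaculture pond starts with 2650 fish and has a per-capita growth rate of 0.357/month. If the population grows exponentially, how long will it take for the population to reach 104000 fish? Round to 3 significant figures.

Set N₀·e^(rt) = 104000: e^(0.357·t) = 104000/2650 = 39.245.
0.357·t = ln(39.245) = 3.6698, so t = 3.6698/0.357 = 10.28.

10.3 months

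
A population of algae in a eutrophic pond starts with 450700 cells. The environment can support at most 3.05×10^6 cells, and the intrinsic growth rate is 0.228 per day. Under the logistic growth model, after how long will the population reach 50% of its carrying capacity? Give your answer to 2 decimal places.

7.69 days

A = (K − N₀)/N₀ = (3.05×10^6 − 450700)/450700 = 5.7673.
Solve 3.05×10^6/(1 + 5.7673·e^(−0.228t)) = 1.525×10^6: 1 + 5.7673·e^(−0.228t) = 2, so e^(−0.228t) = 0.173393.
−0.228·t = ln(0.173393) = -1.7522, so t = 1.7522/0.228 = 7.6851.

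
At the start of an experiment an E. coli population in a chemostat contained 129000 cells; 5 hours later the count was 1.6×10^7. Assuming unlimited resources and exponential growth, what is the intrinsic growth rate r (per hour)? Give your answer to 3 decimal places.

From N(t) = N₀·e^(rt): e^(r·5) = 1.6×10^7/129000 = 124.03.
r·5 = ln(124.03) = 4.8205, so r = 4.8205/5 = 0.96411.

0.964 per hour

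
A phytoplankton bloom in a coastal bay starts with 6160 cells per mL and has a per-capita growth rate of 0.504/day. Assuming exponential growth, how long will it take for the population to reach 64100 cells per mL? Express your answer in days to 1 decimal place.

Set N₀·e^(rt) = 64100: e^(0.504·t) = 64100/6160 = 10.406.
0.504·t = ln(10.406) = 2.3424, so t = 2.3424/0.504 = 4.6476.

4.6 days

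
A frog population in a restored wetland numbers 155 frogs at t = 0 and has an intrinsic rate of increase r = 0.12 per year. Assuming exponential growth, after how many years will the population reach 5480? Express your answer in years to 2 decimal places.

Set N₀·e^(rt) = 5480: e^(0.12·t) = 5480/155 = 35.355.
0.12·t = ln(35.355) = 3.5654, so t = 3.5654/0.12 = 29.712.

29.71 years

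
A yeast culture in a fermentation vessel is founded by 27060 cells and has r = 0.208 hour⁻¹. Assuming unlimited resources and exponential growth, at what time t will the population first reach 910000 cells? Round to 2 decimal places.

16.90 hours

Set N₀·e^(rt) = 910000: e^(0.208·t) = 910000/27060 = 33.629.
0.208·t = ln(33.629) = 3.5154, so t = 3.5154/0.208 = 16.901.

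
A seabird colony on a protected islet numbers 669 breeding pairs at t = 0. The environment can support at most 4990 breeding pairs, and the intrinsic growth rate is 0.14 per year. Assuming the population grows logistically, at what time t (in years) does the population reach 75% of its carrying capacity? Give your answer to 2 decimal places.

21.17 years

A = (K − N₀)/N₀ = (4990 − 669)/669 = 6.4589.
Solve 4990/(1 + 6.4589·e^(−0.14t)) = 3742.5: 1 + 6.4589·e^(−0.14t) = 1.3333, so e^(−0.14t) = 0.0516084.
−0.14·t = ln(0.0516084) = -2.9641, so t = 2.9641/0.14 = 21.172.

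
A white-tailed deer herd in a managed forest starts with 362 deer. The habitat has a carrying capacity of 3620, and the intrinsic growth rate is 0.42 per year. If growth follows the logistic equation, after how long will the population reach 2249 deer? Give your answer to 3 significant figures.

6.41 years

A = (K − N₀)/N₀ = (3620 − 362)/362 = 9.
Solve 3620/(1 + 9·e^(−0.42t)) = 2249: 1 + 9·e^(−0.42t) = 1.6096, so e^(−0.42t) = 0.0677338.
−0.42·t = ln(0.0677338) = -2.6922, so t = 2.6922/0.42 = 6.4099.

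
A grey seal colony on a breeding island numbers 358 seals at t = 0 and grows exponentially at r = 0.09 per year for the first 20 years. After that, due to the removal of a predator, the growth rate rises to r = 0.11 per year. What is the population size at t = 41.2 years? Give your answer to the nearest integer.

Phase 1: N(20) = 358·e^(0.09×20) = 358·e^1.8 = 2165.77.
Phase 2 runs for 41.2 − 20 = 21.2 years at r = 0.11.
N(41.2) = 2165.77·e^(0.11×21.2) = 2165.77·e^2.332 = 22304.3.

22304 seals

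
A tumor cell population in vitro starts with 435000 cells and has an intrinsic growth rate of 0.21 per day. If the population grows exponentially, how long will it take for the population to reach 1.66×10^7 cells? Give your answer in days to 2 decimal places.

Set N₀·e^(rt) = 1.66×10^7: e^(0.21·t) = 1.66×10^7/435000 = 38.161.
0.21·t = ln(38.161) = 3.6418, so t = 3.6418/0.21 = 17.342.

17.34 days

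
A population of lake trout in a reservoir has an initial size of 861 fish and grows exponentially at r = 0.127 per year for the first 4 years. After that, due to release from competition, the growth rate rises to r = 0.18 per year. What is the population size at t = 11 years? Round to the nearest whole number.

Phase 1: N(4) = 861·e^(0.127×4) = 861·e^0.508 = 1430.95.
Phase 2 runs for 11 − 4 = 7 years at r = 0.18.
N(11) = 1430.95·e^(0.18×7) = 1430.95·e^1.26 = 5044.71.

5045 fish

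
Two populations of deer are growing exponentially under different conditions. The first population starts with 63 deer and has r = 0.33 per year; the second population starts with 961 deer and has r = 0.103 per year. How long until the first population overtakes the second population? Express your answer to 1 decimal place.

Set 63·e^(0.33t) = 961·e^(0.103t).
e^((0.33 − 0.103)t) = 961/63 → e^(0.227·t) = 15.254.
0.227·t = ln(15.254) = 2.7248, so t = 2.7248/0.227 = 12.004.

12.0 years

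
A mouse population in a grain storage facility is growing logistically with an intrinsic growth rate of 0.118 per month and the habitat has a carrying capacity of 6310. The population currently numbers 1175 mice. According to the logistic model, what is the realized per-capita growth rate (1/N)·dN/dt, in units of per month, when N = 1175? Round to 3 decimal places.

(1/N)·dN/dt = r(1 − N/K) = 0.118 × (1 − 1175/6310).
= 0.118 × 0.81379 = 0.096027.

0.096 per month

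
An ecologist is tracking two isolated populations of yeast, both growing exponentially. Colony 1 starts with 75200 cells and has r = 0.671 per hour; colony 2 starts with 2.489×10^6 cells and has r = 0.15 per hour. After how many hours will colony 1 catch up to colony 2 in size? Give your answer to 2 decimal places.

Set 75200·e^(0.671t) = 2.489×10^6·e^(0.15t).
e^((0.671 − 0.15)t) = 2.489×10^6/75200 → e^(0.521·t) = 33.098.
0.521·t = ln(33.098) = 3.4995, so t = 3.4995/0.521 = 6.7169.

6.72 hours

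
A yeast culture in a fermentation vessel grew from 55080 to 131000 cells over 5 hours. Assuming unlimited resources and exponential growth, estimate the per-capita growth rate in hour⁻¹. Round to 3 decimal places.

0.173 per hour

From N(t) = N₀·e^(rt): e^(r·5) = 131000/55080 = 2.3784.
r·5 = ln(2.3784) = 0.86641, so r = 0.86641/5 = 0.17328.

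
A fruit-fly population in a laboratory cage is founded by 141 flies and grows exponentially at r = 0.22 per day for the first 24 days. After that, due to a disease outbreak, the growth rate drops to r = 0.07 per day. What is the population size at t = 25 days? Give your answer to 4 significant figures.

29700 flies

Phase 1: N(24) = 141·e^(0.22×24) = 141·e^5.28 = 27688.2.
Phase 2 runs for 25 − 24 = 1 days at r = 0.07.
N(25) = 27688.2·e^(0.07×1) = 27688.2·e^0.07 = 29695.8.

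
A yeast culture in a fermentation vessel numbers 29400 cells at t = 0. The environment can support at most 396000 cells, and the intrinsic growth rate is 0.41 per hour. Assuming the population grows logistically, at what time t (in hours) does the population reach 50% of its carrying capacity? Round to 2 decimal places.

A = (K − N₀)/N₀ = (396000 − 29400)/29400 = 12.469.
Solve 396000/(1 + 12.469·e^(−0.41t)) = 198000: 1 + 12.469·e^(−0.41t) = 2, so e^(−0.41t) = 0.0801964.
−0.41·t = ln(0.0801964) = -2.5233, so t = 2.5233/0.41 = 6.1543.

6.15 hours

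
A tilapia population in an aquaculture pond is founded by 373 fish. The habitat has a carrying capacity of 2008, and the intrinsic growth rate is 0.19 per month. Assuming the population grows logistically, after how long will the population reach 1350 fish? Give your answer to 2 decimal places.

11.56 months

A = (K − N₀)/N₀ = (2008 − 373)/373 = 4.3834.
Solve 2008/(1 + 4.3834·e^(−0.19t)) = 1350: 1 + 4.3834·e^(−0.19t) = 1.4874, so e^(−0.19t) = 0.111194.
−0.19·t = ln(0.111194) = -2.1965, so t = 2.1965/0.19 = 11.56.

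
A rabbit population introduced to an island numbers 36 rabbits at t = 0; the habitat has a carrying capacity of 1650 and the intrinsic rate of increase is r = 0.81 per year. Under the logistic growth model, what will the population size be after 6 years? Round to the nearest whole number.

A = (K − N₀)/N₀ = (1650 − 36)/36 = 44.833.
N(t) = K/(1 + A·e^(−rt)) = 1650/(1 + 44.833×e^(−0.81×6)).
e^(−4.86) = 0.0077505; denominator = 1 + 44.833×0.0077505 = 1.3475.
N = 1650/1.3475 = 1224.51.

1225 rabbits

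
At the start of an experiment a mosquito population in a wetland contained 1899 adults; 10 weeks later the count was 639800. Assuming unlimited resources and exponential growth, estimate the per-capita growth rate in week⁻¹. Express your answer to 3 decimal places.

0.582 per week

From N(t) = N₀·e^(rt): e^(r·10) = 639800/1899 = 336.91.
r·10 = ln(336.91) = 5.8198, so r = 5.8198/10 = 0.58198.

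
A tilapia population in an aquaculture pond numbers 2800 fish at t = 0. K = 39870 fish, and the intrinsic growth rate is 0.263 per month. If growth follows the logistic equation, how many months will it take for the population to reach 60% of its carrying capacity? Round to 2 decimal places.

11.36 months

A = (K − N₀)/N₀ = (39870 − 2800)/2800 = 13.239.
Solve 39870/(1 + 13.239·e^(−0.263t)) = 23922: 1 + 13.239·e^(−0.263t) = 1.6667, so e^(−0.263t) = 0.0503552.
−0.263·t = ln(0.0503552) = -2.9887, so t = 2.9887/0.263 = 11.364.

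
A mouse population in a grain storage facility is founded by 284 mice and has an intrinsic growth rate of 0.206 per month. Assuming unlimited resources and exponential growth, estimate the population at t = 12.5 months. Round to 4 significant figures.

3729 mice

N(t) = N₀·e^(rt) = 284 × e^(0.206×12.5) = 284 × e^2.575.
e^2.575 ≈ 13.131, so N ≈ 284 × 13.131 = 3729.29.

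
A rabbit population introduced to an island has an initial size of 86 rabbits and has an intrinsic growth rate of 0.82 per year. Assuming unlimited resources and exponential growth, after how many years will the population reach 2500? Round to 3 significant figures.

Set N₀·e^(rt) = 2500: e^(0.82·t) = 2500/86 = 29.07.
0.82·t = ln(29.07) = 3.3697, so t = 3.3697/0.82 = 4.1094.

4.11 years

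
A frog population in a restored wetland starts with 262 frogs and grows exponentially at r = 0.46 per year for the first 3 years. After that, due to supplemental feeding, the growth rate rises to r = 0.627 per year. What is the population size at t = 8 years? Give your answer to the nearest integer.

23941 frogs

Phase 1: N(3) = 262·e^(0.46×3) = 262·e^1.38 = 1041.42.
Phase 2 runs for 8 − 3 = 5 years at r = 0.627.
N(8) = 1041.42·e^(0.627×5) = 1041.42·e^3.135 = 23940.9.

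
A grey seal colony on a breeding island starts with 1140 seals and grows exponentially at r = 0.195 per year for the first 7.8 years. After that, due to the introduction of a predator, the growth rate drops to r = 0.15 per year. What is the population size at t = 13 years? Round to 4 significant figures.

11380 seals

Phase 1: N(7.8) = 1140·e^(0.195×7.8) = 1140·e^1.521 = 5217.55.
Phase 2 runs for 13 − 7.8 = 5.2 years at r = 0.15.
N(13) = 5217.55·e^(0.15×5.2) = 5217.55·e^0.78 = 11381.9.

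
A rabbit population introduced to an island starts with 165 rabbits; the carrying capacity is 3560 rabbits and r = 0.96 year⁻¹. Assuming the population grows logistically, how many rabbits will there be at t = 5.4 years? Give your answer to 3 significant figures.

3190 rabbits

A = (K − N₀)/N₀ = (3560 − 165)/165 = 20.576.
N(t) = K/(1 + A·e^(−rt)) = 3560/(1 + 20.576×e^(−0.96×5.4)).
e^(−5.184) = 0.0056055; denominator = 1 + 20.576×0.0056055 = 1.1153.
N = 3560/1.1153 = 3191.86.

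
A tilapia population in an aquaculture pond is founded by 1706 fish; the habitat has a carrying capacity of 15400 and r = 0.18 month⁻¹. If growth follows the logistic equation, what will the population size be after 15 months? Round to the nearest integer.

10004 fish

A = (K − N₀)/N₀ = (15400 − 1706)/1706 = 8.027.
N(t) = K/(1 + A·e^(−rt)) = 15400/(1 + 8.027×e^(−0.18×15)).
e^(−2.7) = 0.067206; denominator = 1 + 8.027×0.067206 = 1.5395.
N = 15400/1.5395 = 10003.5.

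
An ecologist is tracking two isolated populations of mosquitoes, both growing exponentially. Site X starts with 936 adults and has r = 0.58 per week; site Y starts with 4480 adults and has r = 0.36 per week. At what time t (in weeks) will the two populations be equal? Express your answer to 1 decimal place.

7.1 weeks

Set 936·e^(0.58t) = 4480·e^(0.36t).
e^((0.58 − 0.36)t) = 4480/936 → e^(0.22·t) = 4.7863.
0.22·t = ln(4.7863) = 1.5658, so t = 1.5658/0.22 = 7.1171.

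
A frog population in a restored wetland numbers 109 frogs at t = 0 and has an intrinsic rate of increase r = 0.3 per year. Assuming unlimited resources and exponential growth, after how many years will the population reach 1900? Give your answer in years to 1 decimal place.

Set N₀·e^(rt) = 1900: e^(0.3·t) = 1900/109 = 17.431.
0.3·t = ln(17.431) = 2.8583, so t = 2.8583/0.3 = 9.5275.

9.5 years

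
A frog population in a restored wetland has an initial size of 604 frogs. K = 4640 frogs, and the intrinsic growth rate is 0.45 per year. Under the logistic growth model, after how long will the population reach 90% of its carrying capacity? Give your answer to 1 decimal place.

A = (K − N₀)/N₀ = (4640 − 604)/604 = 6.6821.
Solve 4640/(1 + 6.6821·e^(−0.45t)) = 4176: 1 + 6.6821·e^(−0.45t) = 1.1111, so e^(−0.45t) = 0.0166281.
−0.45·t = ln(0.0166281) = -4.0967, so t = 4.0967/0.45 = 9.1037.

9.1 years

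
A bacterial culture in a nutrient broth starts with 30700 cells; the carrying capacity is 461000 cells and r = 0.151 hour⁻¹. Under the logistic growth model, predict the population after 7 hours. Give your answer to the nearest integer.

78527 cells

A = (K − N₀)/N₀ = (461000 − 30700)/30700 = 14.016.
N(t) = K/(1 + A·e^(−rt)) = 461000/(1 + 14.016×e^(−0.151×7)).
e^(−1.057) = 0.3475; denominator = 1 + 14.016×0.3475 = 5.8706.
N = 461000/5.8706 = 78526.7.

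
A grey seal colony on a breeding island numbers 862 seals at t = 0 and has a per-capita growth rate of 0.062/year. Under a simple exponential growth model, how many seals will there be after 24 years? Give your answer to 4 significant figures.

3817 seals

N(t) = N₀·e^(rt) = 862 × e^(0.062×24) = 862 × e^1.488.
e^1.488 ≈ 4.4282, so N ≈ 862 × 4.4282 = 3817.13.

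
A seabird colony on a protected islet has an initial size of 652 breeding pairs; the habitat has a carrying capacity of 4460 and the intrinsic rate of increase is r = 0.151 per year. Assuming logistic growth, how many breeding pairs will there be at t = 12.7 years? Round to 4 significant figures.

2400 breeding pairs

A = (K − N₀)/N₀ = (4460 − 652)/652 = 5.8405.
N(t) = K/(1 + A·e^(−rt)) = 4460/(1 + 5.8405×e^(−0.151×12.7)).
e^(−1.918) = 0.14694; denominator = 1 + 5.8405×0.14694 = 1.8582.
N = 4460/1.8582 = 2400.14.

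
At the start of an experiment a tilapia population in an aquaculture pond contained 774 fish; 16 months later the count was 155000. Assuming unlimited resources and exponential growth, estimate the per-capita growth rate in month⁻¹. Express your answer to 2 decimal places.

From N(t) = N₀·e^(rt): e^(r·16) = 155000/774 = 200.26.
r·16 = ln(200.26) = 5.2996, so r = 5.2996/16 = 0.33123.

0.33 per month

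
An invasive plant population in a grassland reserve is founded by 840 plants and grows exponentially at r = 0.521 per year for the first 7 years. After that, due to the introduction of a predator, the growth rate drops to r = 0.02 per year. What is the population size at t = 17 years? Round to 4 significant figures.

39360 plants

Phase 1: N(7) = 840·e^(0.521×7) = 840·e^3.647 = 32221.9.
Phase 2 runs for 17 − 7 = 10 years at r = 0.02.
N(17) = 32221.9·e^(0.02×10) = 32221.9·e^0.2 = 39355.9.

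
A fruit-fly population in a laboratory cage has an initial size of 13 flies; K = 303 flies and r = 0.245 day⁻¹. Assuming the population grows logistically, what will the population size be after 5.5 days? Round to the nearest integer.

45 flies

A = (K − N₀)/N₀ = (303 − 13)/13 = 22.308.
N(t) = K/(1 + A·e^(−rt)) = 303/(1 + 22.308×e^(−0.245×5.5)).
e^(−1.347) = 0.25989; denominator = 1 + 22.308×0.25989 = 6.7975.
N = 303/6.7975 = 44.575.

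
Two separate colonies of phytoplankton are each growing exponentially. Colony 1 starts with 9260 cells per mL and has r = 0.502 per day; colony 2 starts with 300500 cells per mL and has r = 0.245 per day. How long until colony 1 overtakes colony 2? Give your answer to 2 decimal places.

13.54 days

Set 9260·e^(0.502t) = 300500·e^(0.245t).
e^((0.502 − 0.245)t) = 300500/9260 → e^(0.257·t) = 32.451.
0.257·t = ln(32.451) = 3.4797, so t = 3.4797/0.257 = 13.54.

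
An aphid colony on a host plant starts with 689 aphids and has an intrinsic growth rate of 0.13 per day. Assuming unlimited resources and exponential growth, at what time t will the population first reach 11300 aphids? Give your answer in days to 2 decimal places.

21.52 days

Set N₀·e^(rt) = 11300: e^(0.13·t) = 11300/689 = 16.401.
0.13·t = ln(16.401) = 2.7973, so t = 2.7973/0.13 = 21.518.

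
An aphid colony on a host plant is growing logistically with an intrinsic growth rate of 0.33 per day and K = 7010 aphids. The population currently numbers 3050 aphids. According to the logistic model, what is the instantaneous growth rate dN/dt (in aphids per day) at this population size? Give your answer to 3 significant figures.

569 aphids per day

dN/dt = rN(1 − N/K) = 0.33 × 3050 × (1 − 3050/7010).
1 − 3050/7010 = 0.56491; dN/dt = 0.33 × 3050 × 0.56491 = 568.58.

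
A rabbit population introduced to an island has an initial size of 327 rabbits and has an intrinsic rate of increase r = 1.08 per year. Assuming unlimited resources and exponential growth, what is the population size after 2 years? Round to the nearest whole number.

N(t) = N₀·e^(rt) = 327 × e^(1.08×2) = 327 × e^2.16.
e^2.16 ≈ 8.6711, so N ≈ 327 × 8.6711 = 2835.46.

2835 rabbits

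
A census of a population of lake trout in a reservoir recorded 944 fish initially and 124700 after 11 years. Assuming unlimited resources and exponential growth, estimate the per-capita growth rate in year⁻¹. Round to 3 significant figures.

From N(t) = N₀·e^(rt): e^(r·11) = 124700/944 = 132.1.
r·11 = ln(132.1) = 4.8835, so r = 4.8835/11 = 0.44396.

0.444 per year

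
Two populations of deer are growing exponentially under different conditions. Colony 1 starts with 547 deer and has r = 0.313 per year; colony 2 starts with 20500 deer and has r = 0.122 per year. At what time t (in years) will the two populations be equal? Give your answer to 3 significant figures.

19.0 years

Set 547·e^(0.313t) = 20500·e^(0.122t).
e^((0.313 − 0.122)t) = 20500/547 → e^(0.191·t) = 37.477.
0.191·t = ln(37.477) = 3.6237, so t = 3.6237/0.191 = 18.972.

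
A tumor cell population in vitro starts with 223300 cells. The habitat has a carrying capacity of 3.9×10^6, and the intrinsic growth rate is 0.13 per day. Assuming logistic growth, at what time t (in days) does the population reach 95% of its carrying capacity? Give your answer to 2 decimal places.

A = (K − N₀)/N₀ = (3.9×10^6 − 223300)/223300 = 16.465.
Solve 3.9×10^6/(1 + 16.465·e^(−0.13t)) = 3.705×10^6: 1 + 16.465·e^(−0.13t) = 1.0526, so e^(−0.13t) = 0.00319652.
−0.13·t = ln(0.00319652) = -5.7457, so t = 5.7457/0.13 = 44.198.

44.20 days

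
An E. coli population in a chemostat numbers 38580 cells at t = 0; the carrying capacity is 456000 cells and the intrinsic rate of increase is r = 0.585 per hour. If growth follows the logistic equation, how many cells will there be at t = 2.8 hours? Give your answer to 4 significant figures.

147000 cells

A = (K − N₀)/N₀ = (456000 − 38580)/38580 = 10.82.
N(t) = K/(1 + A·e^(−rt)) = 456000/(1 + 10.82×e^(−0.585×2.8)).
e^(−1.638) = 0.19437; denominator = 1 + 10.82×0.19437 = 3.103.
N = 456000/3.103 = 146955.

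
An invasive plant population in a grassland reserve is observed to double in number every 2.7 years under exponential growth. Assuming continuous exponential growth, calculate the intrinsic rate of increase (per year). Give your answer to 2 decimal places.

0.26 per year

r = ln(2)/t_d = 0.6931/2.7 = 0.25672.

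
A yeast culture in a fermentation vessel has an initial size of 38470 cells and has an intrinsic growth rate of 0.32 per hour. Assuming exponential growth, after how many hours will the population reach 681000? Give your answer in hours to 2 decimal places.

8.98 hours

Set N₀·e^(rt) = 681000: e^(0.32·t) = 681000/38470 = 17.702.
0.32·t = ln(17.702) = 2.8737, so t = 2.8737/0.32 = 8.9803.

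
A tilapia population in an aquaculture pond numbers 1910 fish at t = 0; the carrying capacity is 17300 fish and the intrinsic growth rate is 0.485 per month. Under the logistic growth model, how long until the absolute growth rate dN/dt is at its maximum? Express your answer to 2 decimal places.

4.30 months

Logistic growth is fastest at N = K/2 = 8650.
A = (K − N₀)/N₀ = 8.0576. Set K/(1 + A·e^(−rt)) = K/2 → A·e^(−rt) = 1.
e^(−0.485t) = 1/8.0576 = 0.124107, so t = ln(8.0576)/0.485 = 2.0866/0.485 = 4.3023.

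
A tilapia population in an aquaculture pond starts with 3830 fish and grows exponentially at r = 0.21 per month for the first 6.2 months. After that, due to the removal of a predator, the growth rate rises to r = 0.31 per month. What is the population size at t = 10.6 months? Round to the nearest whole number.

Phase 1: N(6.2) = 3830·e^(0.21×6.2) = 3830·e^1.302 = 14081.5.
Phase 2 runs for 10.6 − 6.2 = 4.4 months at r = 0.31.
N(10.6) = 14081.5·e^(0.31×4.4) = 14081.5·e^1.364 = 55084.3.

55084 fish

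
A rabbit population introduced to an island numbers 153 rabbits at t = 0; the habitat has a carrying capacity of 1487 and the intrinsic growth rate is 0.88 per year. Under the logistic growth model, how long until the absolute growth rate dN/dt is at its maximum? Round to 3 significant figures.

2.46 years

Logistic growth is fastest at N = K/2 = 743.5.
A = (K − N₀)/N₀ = 8.719. Set K/(1 + A·e^(−rt)) = K/2 → A·e^(−rt) = 1.
e^(−0.88t) = 1/8.719 = 0.114693, so t = ln(8.719)/0.88 = 2.1655/0.88 = 2.4608.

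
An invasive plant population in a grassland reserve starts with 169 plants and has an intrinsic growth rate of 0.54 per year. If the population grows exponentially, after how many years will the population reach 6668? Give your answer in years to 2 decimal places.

Set N₀·e^(rt) = 6668: e^(0.54·t) = 6668/169 = 39.456.
0.54·t = ln(39.456) = 3.6752, so t = 3.6752/0.54 = 6.8059.

6.81 years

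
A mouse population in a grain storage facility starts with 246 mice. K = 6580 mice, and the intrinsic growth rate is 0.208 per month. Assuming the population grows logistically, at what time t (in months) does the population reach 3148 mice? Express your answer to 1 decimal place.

A = (K − N₀)/N₀ = (6580 − 246)/246 = 25.748.
Solve 6580/(1 + 25.748·e^(−0.208t)) = 3148: 1 + 25.748·e^(−0.208t) = 2.0902, so e^(−0.208t) = 0.0423418.
−0.208·t = ln(0.0423418) = -3.162, so t = 3.162/0.208 = 15.202.

15.2 months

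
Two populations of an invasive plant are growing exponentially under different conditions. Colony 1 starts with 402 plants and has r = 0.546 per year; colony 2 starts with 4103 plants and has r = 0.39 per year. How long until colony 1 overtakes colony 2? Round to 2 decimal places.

Set 402·e^(0.546t) = 4103·e^(0.39t).
e^((0.546 − 0.39)t) = 4103/402 → e^(0.156·t) = 10.206.
0.156·t = ln(10.206) = 2.323, so t = 2.323/0.156 = 14.891.

14.89 years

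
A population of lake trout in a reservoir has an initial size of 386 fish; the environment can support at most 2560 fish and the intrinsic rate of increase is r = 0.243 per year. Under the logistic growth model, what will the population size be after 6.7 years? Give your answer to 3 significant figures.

1220 fish

A = (K − N₀)/N₀ = (2560 − 386)/386 = 5.6321.
N(t) = K/(1 + A·e^(−rt)) = 2560/(1 + 5.6321×e^(−0.243×6.7)).
e^(−1.628) = 0.1963; denominator = 1 + 5.6321×0.1963 = 2.1056.
N = 2560/2.1056 = 1215.81.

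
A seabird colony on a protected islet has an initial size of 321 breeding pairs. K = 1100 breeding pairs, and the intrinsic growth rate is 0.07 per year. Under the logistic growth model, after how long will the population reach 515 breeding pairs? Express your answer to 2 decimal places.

10.84 years

A = (K − N₀)/N₀ = (1100 − 321)/321 = 2.4268.
Solve 1100/(1 + 2.4268·e^(−0.07t)) = 515: 1 + 2.4268·e^(−0.07t) = 2.1359, so e^(−0.07t) = 0.468076.
−0.07·t = ln(0.468076) = -0.75912, so t = 0.75912/0.07 = 10.845.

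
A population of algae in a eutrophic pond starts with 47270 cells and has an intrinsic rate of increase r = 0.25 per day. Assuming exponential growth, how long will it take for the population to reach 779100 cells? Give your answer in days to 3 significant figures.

Set N₀·e^(rt) = 779100: e^(0.25·t) = 779100/47270 = 16.482.
0.25·t = ln(16.482) = 2.8023, so t = 2.8023/0.25 = 11.209.

11.2 days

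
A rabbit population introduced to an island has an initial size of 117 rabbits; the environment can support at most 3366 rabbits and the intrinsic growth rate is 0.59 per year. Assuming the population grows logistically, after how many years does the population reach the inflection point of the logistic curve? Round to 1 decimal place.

Logistic growth is fastest at N = K/2 = 1683.
A = (K − N₀)/N₀ = 27.769. Set K/(1 + A·e^(−rt)) = K/2 → A·e^(−rt) = 1.
e^(−0.59t) = 1/27.769 = 0.0360111, so t = ln(27.769)/0.59 = 3.3239/0.59 = 5.6338.

5.6 years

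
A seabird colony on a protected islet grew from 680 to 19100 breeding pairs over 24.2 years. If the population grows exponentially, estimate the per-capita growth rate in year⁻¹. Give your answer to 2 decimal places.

0.14 per year

From N(t) = N₀·e^(rt): e^(r·24.2) = 19100/680 = 28.088.
r·24.2 = ln(28.088) = 3.3354, so r = 3.3354/24.2 = 0.13782.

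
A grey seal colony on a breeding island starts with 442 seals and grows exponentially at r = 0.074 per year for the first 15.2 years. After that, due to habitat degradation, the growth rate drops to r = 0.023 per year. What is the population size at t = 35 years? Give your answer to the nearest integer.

2146 seals

Phase 1: N(15.2) = 442·e^(0.074×15.2) = 442·e^1.125 = 1361.18.
Phase 2 runs for 35 − 15.2 = 19.8 years at r = 0.023.
N(35) = 1361.18·e^(0.023×19.8) = 1361.18·e^0.4554 = 2146.32.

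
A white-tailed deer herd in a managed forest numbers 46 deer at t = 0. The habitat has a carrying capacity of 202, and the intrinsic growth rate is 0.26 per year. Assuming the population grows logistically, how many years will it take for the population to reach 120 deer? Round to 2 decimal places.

A = (K − N₀)/N₀ = (202 − 46)/46 = 3.3913.
Solve 202/(1 + 3.3913·e^(−0.26t)) = 120: 1 + 3.3913·e^(−0.26t) = 1.6833, so e^(−0.26t) = 0.201496.
−0.26·t = ln(0.201496) = -1.602, so t = 1.602/0.26 = 6.1615.

6.16 years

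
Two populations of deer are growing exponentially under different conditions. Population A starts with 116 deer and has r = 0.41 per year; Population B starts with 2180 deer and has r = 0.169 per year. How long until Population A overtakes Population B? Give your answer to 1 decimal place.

12.2 years

Set 116·e^(0.41t) = 2180·e^(0.169t).
e^((0.41 − 0.169)t) = 2180/116 → e^(0.241·t) = 18.793.
0.241·t = ln(18.793) = 2.9335, so t = 2.9335/0.241 = 12.172.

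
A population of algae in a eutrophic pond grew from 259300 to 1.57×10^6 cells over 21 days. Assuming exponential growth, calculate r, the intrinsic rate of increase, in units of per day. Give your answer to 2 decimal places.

0.09 per day

From N(t) = N₀·e^(rt): e^(r·21) = 1.57×10^6/259300 = 6.0548.
r·21 = ln(6.0548) = 1.8008, so r = 1.8008/21 = 0.085755.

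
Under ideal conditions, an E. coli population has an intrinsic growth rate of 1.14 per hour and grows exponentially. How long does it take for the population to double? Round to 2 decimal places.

0.61 hours

Doubling time t_d = ln(2)/r = 0.6931/1.14 = 0.60802.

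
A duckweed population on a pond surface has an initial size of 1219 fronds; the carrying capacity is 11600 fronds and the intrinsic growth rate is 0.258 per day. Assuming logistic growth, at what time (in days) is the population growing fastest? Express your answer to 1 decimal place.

Logistic growth is fastest at N = K/2 = 5800.
A = (K − N₀)/N₀ = 8.516. Set K/(1 + A·e^(−rt)) = K/2 → A·e^(−rt) = 1.
e^(−0.258t) = 1/8.516 = 0.117426, so t = ln(8.516)/0.258 = 2.1419/0.258 = 8.3021.

8.3 days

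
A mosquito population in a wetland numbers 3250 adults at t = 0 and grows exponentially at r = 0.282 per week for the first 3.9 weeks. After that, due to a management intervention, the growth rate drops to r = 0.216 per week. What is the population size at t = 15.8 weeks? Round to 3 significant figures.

Phase 1: N(3.9) = 3250·e^(0.282×3.9) = 3250·e^1.1 = 9761.59.
Phase 2 runs for 15.8 − 3.9 = 11.9 weeks at r = 0.216.
N(15.8) = 9761.59·e^(0.216×11.9) = 9761.59·e^2.57 = 127594.

128000 adults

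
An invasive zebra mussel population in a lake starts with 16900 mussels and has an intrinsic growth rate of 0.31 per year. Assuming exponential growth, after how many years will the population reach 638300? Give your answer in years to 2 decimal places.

11.71 years

Set N₀·e^(rt) = 638300: e^(0.31·t) = 638300/16900 = 37.769.
0.31·t = ln(37.769) = 3.6315, so t = 3.6315/0.31 = 11.714.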